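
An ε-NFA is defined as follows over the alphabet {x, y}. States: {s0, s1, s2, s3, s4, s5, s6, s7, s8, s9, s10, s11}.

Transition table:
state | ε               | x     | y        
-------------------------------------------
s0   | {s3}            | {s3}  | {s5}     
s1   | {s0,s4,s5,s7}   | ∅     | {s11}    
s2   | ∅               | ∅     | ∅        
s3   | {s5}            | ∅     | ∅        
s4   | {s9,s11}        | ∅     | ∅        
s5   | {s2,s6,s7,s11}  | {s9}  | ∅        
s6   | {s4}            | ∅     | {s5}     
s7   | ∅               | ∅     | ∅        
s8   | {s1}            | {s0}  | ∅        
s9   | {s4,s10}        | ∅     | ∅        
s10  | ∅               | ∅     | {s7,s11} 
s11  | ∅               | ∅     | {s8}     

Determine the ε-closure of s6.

{s4, s6, s9, s10, s11}

Start with {s6}.
From s6 via ε: add s4.
From s4 via ε: add s9, s11.
From s9 via ε: add s10.
No new states can be added; the closed set is {s4, s6, s9, s10, s11}.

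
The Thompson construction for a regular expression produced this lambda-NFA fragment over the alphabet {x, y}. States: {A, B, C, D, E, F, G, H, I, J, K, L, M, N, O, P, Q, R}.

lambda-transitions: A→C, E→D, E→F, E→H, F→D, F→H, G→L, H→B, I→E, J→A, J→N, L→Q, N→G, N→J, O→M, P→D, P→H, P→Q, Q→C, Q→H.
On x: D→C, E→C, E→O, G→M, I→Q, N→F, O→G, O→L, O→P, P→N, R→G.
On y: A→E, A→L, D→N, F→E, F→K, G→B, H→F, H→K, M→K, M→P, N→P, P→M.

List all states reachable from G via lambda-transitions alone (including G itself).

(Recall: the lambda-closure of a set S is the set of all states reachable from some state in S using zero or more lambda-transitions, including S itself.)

Start with {G}.
From G via lambda: add L.
From L via lambda: add Q.
From Q via lambda: add C, H.
From H via lambda: add B.
No new states can be added; the closed set is {B, C, G, H, L, Q}.

{B, C, G, H, L, Q}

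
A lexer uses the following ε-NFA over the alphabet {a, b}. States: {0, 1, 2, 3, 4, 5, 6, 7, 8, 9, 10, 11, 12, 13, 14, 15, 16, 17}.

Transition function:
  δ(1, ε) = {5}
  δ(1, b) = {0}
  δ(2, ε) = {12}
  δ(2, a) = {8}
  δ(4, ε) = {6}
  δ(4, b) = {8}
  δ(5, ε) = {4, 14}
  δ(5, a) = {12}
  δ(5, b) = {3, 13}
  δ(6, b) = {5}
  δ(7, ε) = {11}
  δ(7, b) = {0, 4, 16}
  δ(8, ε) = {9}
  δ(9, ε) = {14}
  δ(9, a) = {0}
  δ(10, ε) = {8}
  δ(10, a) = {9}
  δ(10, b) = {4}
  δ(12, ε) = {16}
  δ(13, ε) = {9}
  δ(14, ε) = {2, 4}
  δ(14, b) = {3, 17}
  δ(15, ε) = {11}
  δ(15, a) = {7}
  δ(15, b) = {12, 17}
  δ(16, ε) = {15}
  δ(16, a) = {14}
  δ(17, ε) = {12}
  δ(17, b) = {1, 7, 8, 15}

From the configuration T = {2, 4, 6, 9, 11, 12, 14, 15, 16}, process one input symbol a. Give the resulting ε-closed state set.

2 on a → {8}.
9 on a → {0}.
15 on a → {7}.
16 on a → {14}.
No a-transition from 4, 6, 11, 12, 14.
Union after reading a: {0, 7, 8, 14}.
Now take the ε-closure:
From 7 via ε: add 11.
From 8 via ε: add 9.
From 14 via ε: add 2, 4.
From 2 via ε: add 12.
From 4 via ε: add 6.
From 12 via ε: add 16.
From 16 via ε: add 15.
No new states can be added; the closed set is {0, 2, 4, 6, 7, 8, 9, 11, 12, 14, 15, 16}.

{0, 2, 4, 6, 7, 8, 9, 11, 12, 14, 15, 16}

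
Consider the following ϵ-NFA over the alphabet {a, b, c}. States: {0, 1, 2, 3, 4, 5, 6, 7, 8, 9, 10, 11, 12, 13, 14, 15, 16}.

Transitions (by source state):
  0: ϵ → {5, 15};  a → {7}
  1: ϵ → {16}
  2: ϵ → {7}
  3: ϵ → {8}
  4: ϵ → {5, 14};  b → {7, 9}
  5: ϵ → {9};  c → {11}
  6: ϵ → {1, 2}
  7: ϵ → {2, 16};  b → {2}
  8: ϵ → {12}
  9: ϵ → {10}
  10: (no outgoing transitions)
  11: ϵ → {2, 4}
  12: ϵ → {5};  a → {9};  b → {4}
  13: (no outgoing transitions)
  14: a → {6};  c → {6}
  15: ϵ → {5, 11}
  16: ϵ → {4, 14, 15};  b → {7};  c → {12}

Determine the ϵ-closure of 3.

Start with {3}.
From 3 via ϵ: add 8.
From 8 via ϵ: add 12.
From 12 via ϵ: add 5.
From 5 via ϵ: add 9.
From 9 via ϵ: add 10.
No new states can be added; the closed set is {3, 5, 8, 9, 10, 12}.

{3, 5, 8, 9, 10, 12}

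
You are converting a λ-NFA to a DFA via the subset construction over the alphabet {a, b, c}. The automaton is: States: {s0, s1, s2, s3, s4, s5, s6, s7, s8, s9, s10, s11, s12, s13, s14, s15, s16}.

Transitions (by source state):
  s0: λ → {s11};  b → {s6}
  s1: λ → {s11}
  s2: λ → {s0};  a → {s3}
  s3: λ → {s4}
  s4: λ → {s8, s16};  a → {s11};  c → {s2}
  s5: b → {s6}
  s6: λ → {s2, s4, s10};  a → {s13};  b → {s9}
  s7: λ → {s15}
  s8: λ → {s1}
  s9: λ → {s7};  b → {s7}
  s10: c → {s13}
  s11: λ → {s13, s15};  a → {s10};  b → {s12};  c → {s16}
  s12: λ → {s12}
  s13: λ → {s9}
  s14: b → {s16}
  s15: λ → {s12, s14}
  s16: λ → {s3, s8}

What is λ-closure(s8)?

Start with {s8}.
From s8 via λ: add s1.
From s1 via λ: add s11.
From s11 via λ: add s13, s15.
From s13 via λ: add s9.
From s15 via λ: add s12, s14.
From s9 via λ: add s7.
No new states can be added; the closed set is {s1, s7, s8, s9, s11, s12, s13, s14, s15}.

{s1, s7, s8, s9, s11, s12, s13, s14, s15}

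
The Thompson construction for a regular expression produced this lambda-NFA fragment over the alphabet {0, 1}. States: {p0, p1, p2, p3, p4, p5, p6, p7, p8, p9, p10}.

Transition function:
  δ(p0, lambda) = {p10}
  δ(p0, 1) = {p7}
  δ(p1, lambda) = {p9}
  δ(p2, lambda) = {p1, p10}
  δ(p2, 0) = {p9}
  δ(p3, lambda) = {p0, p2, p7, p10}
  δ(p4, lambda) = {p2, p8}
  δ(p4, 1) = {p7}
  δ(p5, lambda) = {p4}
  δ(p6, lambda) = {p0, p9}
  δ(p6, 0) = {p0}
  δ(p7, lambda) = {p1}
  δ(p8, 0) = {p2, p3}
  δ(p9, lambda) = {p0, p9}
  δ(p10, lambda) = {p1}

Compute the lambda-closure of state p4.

Start with {p4}.
From p4 via lambda: add p2, p8.
From p2 via lambda: add p1, p10.
From p1 via lambda: add p9.
From p9 via lambda: add p0.
No new states can be added; the closed set is {p0, p1, p2, p4, p8, p9, p10}.

{p0, p1, p2, p4, p8, p9, p10}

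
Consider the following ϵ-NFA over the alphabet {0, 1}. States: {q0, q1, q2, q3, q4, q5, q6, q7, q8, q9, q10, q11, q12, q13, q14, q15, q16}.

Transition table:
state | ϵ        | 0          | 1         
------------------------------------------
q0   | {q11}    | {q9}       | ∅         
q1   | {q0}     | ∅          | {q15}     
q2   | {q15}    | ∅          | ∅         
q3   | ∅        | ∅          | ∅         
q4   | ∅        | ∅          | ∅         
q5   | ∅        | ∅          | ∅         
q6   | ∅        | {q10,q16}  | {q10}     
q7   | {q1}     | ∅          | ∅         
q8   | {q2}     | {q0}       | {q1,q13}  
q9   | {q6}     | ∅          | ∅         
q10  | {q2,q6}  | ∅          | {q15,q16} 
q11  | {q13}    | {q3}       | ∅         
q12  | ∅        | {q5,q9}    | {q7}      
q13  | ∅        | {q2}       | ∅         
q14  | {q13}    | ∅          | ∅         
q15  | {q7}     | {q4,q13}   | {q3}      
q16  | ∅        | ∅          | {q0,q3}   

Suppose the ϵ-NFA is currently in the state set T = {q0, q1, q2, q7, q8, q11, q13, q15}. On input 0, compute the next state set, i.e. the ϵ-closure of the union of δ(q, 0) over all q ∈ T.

q0 on 0 → {q9}.
q8 on 0 → {q0}.
q11 on 0 → {q3}.
q13 on 0 → {q2}.
q15 on 0 → {q4, q13}.
No 0-transition from q1, q2, q7.
Union after reading 0: {q0, q2, q3, q4, q9, q13}.
Now take the ϵ-closure:
From q0 via ϵ: add q11.
From q2 via ϵ: add q15.
From q9 via ϵ: add q6.
From q15 via ϵ: add q7.
From q7 via ϵ: add q1.
No new states can be added; the closed set is {q0, q1, q2, q3, q4, q6, q7, q9, q11, q13, q15}.

{q0, q1, q2, q3, q4, q6, q7, q9, q11, q13, q15}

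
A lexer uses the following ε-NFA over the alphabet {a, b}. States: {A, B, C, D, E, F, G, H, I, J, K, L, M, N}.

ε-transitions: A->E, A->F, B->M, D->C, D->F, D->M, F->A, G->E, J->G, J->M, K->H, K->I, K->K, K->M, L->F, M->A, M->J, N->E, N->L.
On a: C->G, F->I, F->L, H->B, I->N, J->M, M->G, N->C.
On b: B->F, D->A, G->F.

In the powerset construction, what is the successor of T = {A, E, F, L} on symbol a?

F on a → {I, L}.
No a-transition from A, E, L.
Union after reading a: {I, L}.
Now take the ε-closure:
From L via ε: add F.
From F via ε: add A.
From A via ε: add E.
No new states can be added; the closed set is {A, E, F, I, L}.

{A, E, F, I, L}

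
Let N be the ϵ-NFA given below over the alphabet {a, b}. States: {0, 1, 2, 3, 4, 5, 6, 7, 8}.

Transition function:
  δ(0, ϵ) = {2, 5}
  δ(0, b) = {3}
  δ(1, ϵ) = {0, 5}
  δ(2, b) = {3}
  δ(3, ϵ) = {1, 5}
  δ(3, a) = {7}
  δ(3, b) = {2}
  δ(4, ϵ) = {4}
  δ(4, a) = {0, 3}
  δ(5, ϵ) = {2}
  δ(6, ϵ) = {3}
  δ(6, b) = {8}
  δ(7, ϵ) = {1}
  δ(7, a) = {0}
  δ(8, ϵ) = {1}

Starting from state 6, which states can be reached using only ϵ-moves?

{0, 1, 2, 3, 5, 6}

Start with {6}.
From 6 via ϵ: add 3.
From 3 via ϵ: add 1, 5.
From 1 via ϵ: add 0.
From 5 via ϵ: add 2.
No new states can be added; the closed set is {0, 1, 2, 3, 5, 6}.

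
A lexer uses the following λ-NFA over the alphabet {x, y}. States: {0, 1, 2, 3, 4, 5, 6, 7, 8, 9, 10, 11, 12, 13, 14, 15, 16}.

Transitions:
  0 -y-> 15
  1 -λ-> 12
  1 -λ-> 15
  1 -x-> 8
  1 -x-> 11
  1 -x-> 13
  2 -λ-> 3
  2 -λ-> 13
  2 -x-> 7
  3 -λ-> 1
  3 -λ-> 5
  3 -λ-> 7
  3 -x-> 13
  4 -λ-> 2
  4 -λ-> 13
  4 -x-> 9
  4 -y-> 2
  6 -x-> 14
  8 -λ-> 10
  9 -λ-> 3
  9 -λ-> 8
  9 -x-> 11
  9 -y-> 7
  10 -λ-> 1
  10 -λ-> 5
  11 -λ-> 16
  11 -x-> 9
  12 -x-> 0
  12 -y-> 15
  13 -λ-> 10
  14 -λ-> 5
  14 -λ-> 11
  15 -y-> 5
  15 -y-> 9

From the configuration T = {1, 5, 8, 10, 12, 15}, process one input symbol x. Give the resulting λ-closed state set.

{0, 1, 5, 8, 10, 11, 12, 13, 15, 16}

1 on x → {8, 11, 13}.
12 on x → {0}.
No x-transition from 5, 8, 10, 15.
Union after reading x: {0, 8, 11, 13}.
Now take the λ-closure:
From 8 via λ: add 10.
From 11 via λ: add 16.
From 10 via λ: add 1, 5.
From 1 via λ: add 12, 15.
No new states can be added; the closed set is {0, 1, 5, 8, 10, 11, 12, 13, 15, 16}.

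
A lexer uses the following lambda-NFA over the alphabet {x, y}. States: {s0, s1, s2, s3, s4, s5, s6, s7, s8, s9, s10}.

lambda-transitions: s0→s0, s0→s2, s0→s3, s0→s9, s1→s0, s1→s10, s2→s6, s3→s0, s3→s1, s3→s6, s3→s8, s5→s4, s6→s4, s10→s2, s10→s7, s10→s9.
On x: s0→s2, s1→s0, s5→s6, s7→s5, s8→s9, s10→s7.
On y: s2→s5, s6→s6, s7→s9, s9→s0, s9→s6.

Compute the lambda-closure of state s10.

{s2, s4, s6, s7, s9, s10}

Start with {s10}.
From s10 via lambda: add s2, s7, s9.
From s2 via lambda: add s6.
From s6 via lambda: add s4.
No new states can be added; the closed set is {s2, s4, s6, s7, s9, s10}.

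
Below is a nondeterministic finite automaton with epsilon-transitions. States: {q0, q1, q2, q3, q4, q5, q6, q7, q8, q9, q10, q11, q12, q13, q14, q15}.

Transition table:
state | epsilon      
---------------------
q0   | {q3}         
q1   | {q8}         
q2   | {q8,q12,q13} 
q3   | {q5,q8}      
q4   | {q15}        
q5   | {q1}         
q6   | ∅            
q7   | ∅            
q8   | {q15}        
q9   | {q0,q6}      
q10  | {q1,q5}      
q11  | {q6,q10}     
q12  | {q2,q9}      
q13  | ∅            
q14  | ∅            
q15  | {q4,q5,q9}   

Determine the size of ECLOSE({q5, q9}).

Start with {q5, q9}.
From q5 via epsilon: add q1.
From q9 via epsilon: add q0, q6.
From q0 via epsilon: add q3.
From q1 via epsilon: add q8.
From q8 via epsilon: add q15.
From q15 via epsilon: add q4.
epsilon-closure = {q0, q1, q3, q4, q5, q6, q8, q9, q15}, which has 9 states.

9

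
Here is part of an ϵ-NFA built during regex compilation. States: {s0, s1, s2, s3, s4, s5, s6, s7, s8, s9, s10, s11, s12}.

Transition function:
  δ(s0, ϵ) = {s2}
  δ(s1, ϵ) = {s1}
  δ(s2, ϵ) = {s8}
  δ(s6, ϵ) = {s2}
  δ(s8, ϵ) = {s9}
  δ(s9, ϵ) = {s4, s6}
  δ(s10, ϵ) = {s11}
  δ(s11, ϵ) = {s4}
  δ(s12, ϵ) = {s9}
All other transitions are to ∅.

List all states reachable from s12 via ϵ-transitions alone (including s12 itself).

Start with {s12}.
From s12 via ϵ: add s9.
From s9 via ϵ: add s4, s6.
From s6 via ϵ: add s2.
From s2 via ϵ: add s8.
No new states can be added; the closed set is {s2, s4, s6, s8, s9, s12}.

{s2, s4, s6, s8, s9, s12}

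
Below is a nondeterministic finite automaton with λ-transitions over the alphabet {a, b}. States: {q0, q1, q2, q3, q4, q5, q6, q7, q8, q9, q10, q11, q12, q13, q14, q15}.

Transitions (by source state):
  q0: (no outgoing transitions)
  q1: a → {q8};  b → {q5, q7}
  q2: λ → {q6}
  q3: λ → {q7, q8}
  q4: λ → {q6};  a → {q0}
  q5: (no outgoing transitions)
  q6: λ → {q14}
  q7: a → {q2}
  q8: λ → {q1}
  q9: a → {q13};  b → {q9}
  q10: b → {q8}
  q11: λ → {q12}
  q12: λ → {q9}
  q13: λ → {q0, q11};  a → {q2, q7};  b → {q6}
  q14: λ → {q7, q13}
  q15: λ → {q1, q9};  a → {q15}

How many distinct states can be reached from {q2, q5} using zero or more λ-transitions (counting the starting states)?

10

Start with {q2, q5}.
From q2 via λ: add q6.
From q6 via λ: add q14.
From q14 via λ: add q7, q13.
From q13 via λ: add q0, q11.
From q11 via λ: add q12.
From q12 via λ: add q9.
λ-closure = {q0, q2, q5, q6, q7, q9, q11, q12, q13, q14}, which has 10 states.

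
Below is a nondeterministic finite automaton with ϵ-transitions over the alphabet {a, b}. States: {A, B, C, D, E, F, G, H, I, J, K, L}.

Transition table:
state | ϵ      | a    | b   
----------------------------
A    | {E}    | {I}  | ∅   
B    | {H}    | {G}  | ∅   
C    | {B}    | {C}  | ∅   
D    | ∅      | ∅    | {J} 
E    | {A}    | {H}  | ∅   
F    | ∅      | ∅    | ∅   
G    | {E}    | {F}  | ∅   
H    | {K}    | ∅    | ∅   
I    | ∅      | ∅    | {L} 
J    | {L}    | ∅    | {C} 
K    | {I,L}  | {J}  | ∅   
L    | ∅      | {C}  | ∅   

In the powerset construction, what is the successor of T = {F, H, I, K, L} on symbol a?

{B, C, H, I, J, K, L}

K on a → {J}.
L on a → {C}.
No a-transition from F, H, I.
Union after reading a: {C, J}.
Now take the ϵ-closure:
From C via ϵ: add B.
From J via ϵ: add L.
From B via ϵ: add H.
From H via ϵ: add K.
From K via ϵ: add I.
No new states can be added; the closed set is {B, C, H, I, J, K, L}.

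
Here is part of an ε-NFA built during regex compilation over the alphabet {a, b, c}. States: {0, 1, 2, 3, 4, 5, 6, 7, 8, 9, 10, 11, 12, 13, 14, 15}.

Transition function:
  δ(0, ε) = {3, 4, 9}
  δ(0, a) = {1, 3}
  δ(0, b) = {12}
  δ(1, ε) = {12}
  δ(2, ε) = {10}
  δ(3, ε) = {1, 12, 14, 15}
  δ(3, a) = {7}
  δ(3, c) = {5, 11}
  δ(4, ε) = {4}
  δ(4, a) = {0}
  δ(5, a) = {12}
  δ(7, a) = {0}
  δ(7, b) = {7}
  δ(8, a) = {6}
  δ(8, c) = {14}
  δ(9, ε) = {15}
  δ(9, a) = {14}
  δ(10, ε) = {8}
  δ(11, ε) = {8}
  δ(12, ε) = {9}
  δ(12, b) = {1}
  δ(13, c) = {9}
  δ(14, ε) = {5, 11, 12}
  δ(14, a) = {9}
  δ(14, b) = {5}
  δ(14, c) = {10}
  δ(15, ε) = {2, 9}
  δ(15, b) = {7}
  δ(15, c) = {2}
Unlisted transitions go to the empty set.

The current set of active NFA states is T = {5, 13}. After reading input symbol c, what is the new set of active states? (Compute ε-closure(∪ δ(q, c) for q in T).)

13 on c → {9}.
No c-transition from 5.
Union after reading c: {9}.
Now take the ε-closure:
From 9 via ε: add 15.
From 15 via ε: add 2.
From 2 via ε: add 10.
From 10 via ε: add 8.
No new states can be added; the closed set is {2, 8, 9, 10, 15}.

{2, 8, 9, 10, 15}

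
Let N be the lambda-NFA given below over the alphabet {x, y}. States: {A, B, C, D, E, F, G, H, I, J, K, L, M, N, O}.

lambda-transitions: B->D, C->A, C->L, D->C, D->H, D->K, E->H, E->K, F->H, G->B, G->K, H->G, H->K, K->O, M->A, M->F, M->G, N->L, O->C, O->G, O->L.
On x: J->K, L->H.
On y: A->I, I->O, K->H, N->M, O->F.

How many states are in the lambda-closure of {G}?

Start with {G}.
From G via lambda: add B, K.
From B via lambda: add D.
From K via lambda: add O.
From D via lambda: add C, H.
From O via lambda: add L.
From C via lambda: add A.
lambda-closure = {A, B, C, D, G, H, K, L, O}, which has 9 states.

9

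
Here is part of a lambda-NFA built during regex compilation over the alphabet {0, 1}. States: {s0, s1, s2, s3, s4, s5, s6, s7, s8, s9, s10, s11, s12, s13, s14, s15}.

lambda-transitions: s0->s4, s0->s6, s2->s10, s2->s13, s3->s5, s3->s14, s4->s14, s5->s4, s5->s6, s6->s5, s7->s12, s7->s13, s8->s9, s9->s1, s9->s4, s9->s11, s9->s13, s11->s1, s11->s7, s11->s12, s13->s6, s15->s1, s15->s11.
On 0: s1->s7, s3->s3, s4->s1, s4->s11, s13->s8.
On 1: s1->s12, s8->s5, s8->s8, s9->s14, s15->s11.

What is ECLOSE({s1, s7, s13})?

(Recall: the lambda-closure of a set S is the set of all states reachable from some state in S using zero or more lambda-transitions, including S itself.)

Start with {s1, s7, s13}.
From s7 via lambda: add s12.
From s13 via lambda: add s6.
From s6 via lambda: add s5.
From s5 via lambda: add s4.
From s4 via lambda: add s14.
No new states can be added; the closed set is {s1, s4, s5, s6, s7, s12, s13, s14}.

{s1, s4, s5, s6, s7, s12, s13, s14}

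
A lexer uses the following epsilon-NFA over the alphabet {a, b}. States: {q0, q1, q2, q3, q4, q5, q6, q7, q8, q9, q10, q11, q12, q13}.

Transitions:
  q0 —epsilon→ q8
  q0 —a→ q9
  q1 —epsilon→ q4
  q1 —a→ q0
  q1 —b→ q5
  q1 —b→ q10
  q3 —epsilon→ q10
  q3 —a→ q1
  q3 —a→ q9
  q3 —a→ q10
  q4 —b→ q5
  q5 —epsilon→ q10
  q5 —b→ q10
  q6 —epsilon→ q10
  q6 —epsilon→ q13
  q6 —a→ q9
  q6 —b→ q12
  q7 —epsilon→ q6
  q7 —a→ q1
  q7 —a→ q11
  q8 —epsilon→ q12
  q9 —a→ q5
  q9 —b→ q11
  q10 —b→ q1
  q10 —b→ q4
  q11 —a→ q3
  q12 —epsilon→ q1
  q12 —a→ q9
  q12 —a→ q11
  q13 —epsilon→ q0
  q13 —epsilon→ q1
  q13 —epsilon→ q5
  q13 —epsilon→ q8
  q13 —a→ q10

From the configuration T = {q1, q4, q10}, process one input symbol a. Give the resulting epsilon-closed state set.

{q0, q1, q4, q8, q12}

q1 on a → {q0}.
No a-transition from q4, q10.
Union after reading a: {q0}.
Now take the epsilon-closure:
From q0 via epsilon: add q8.
From q8 via epsilon: add q12.
From q12 via epsilon: add q1.
From q1 via epsilon: add q4.
No new states can be added; the closed set is {q0, q1, q4, q8, q12}.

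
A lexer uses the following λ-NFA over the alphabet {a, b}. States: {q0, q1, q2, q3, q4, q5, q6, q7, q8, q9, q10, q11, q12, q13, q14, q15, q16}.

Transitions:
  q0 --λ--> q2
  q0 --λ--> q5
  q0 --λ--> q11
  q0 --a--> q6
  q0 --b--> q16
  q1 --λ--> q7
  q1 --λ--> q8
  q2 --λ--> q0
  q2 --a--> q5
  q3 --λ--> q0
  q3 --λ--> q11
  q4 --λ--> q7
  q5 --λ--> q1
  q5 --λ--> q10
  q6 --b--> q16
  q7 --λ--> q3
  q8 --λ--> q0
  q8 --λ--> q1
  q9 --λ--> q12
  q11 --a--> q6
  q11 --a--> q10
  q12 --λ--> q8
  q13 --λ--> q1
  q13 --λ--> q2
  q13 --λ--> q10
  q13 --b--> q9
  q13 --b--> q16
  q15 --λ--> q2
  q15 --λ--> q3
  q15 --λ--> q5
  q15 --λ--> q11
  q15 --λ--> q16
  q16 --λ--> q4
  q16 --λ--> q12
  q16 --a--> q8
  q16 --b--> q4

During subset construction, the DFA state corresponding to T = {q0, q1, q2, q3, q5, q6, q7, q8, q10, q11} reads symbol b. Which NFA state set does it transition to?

q0 on b → {q16}.
q6 on b → {q16}.
No b-transition from q1, q2, q3, q5, q7, q8, q10, q11.
Union after reading b: {q16}.
Now take the λ-closure:
From q16 via λ: add q4, q12.
From q4 via λ: add q7.
From q12 via λ: add q8.
From q7 via λ: add q3.
From q8 via λ: add q0, q1.
From q0 via λ: add q2, q5, q11.
From q5 via λ: add q10.
No new states can be added; the closed set is {q0, q1, q2, q3, q4, q5, q7, q8, q10, q11, q12, q16}.

{q0, q1, q2, q3, q4, q5, q7, q8, q10, q11, q12, q16}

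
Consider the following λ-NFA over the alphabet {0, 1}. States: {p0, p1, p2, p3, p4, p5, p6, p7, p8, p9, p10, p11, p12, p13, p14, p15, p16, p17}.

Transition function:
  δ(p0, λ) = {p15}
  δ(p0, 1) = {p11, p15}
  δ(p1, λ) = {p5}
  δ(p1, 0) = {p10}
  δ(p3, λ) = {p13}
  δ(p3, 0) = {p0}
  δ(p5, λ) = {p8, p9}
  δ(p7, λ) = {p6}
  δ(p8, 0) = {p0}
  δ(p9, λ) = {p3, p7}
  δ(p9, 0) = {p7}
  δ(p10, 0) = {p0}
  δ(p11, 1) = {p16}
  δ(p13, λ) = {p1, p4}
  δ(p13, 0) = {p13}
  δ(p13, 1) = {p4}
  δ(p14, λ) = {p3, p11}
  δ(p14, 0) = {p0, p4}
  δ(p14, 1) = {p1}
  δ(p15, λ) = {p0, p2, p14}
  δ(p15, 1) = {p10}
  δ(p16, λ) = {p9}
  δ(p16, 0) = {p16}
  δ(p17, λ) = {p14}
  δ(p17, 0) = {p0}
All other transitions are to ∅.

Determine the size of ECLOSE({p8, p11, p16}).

Start with {p8, p11, p16}.
From p16 via λ: add p9.
From p9 via λ: add p3, p7.
From p3 via λ: add p13.
From p7 via λ: add p6.
From p13 via λ: add p1, p4.
From p1 via λ: add p5.
λ-closure = {p1, p3, p4, p5, p6, p7, p8, p9, p11, p13, p16}, which has 11 states.

11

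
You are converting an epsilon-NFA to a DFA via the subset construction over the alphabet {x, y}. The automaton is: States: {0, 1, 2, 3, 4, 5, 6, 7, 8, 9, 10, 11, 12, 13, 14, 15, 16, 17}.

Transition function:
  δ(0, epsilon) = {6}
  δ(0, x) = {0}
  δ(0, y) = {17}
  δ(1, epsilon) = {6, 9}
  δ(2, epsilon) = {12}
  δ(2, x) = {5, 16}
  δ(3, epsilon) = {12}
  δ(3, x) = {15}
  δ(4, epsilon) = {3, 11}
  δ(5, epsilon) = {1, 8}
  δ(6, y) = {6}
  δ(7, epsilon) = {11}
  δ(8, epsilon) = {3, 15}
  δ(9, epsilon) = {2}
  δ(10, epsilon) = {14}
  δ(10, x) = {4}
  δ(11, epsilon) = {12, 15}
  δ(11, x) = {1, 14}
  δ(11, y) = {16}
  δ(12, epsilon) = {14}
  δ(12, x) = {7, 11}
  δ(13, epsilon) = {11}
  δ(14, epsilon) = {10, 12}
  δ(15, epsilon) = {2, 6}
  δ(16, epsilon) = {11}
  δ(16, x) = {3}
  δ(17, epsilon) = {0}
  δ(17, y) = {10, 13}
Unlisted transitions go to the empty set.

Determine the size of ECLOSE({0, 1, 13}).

Start with {0, 1, 13}.
From 0 via epsilon: add 6.
From 1 via epsilon: add 9.
From 13 via epsilon: add 11.
From 9 via epsilon: add 2.
From 11 via epsilon: add 12, 15.
From 12 via epsilon: add 14.
From 14 via epsilon: add 10.
epsilon-closure = {0, 1, 2, 6, 9, 10, 11, 12, 13, 14, 15}, which has 11 states.

11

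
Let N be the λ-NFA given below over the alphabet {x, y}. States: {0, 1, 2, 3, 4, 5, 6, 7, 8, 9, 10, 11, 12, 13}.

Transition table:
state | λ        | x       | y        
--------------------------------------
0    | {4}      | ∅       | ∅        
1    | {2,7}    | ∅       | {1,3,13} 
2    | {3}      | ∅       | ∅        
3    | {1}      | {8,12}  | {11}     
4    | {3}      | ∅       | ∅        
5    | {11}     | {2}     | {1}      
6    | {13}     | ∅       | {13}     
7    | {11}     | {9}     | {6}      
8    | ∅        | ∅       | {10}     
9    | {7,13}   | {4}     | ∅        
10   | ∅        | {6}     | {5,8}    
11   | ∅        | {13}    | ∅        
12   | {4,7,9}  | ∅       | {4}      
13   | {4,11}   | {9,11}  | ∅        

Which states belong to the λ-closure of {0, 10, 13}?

Start with {0, 10, 13}.
From 0 via λ: add 4.
From 13 via λ: add 11.
From 4 via λ: add 3.
From 3 via λ: add 1.
From 1 via λ: add 2, 7.
No new states can be added; the closed set is {0, 1, 2, 3, 4, 7, 10, 11, 13}.

{0, 1, 2, 3, 4, 7, 10, 11, 13}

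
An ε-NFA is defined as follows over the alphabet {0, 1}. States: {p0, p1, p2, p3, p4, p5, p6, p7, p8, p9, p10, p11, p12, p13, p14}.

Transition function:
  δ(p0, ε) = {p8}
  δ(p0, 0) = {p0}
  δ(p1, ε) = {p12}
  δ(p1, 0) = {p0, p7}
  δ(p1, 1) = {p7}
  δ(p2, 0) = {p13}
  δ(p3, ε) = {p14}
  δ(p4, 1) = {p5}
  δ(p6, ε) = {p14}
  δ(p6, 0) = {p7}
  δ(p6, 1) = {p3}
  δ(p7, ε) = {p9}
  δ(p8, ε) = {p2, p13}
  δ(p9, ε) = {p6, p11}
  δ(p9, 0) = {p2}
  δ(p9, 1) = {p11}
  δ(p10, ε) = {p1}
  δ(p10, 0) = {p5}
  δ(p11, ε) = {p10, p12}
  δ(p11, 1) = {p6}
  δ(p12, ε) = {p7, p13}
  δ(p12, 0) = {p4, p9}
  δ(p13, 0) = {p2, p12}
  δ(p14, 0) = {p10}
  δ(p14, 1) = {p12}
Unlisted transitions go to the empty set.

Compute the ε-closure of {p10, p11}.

Start with {p10, p11}.
From p10 via ε: add p1.
From p11 via ε: add p12.
From p12 via ε: add p7, p13.
From p7 via ε: add p9.
From p9 via ε: add p6.
From p6 via ε: add p14.
No new states can be added; the closed set is {p1, p6, p7, p9, p10, p11, p12, p13, p14}.

{p1, p6, p7, p9, p10, p11, p12, p13, p14}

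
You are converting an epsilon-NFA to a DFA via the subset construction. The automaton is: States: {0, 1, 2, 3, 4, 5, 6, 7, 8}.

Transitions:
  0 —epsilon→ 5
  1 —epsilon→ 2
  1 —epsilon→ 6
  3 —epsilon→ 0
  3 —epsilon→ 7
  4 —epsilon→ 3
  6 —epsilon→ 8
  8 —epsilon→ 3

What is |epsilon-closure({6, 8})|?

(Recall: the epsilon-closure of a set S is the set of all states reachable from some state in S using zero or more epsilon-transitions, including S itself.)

6

Start with {6, 8}.
From 8 via epsilon: add 3.
From 3 via epsilon: add 0, 7.
From 0 via epsilon: add 5.
epsilon-closure = {0, 3, 5, 6, 7, 8}, which has 6 states.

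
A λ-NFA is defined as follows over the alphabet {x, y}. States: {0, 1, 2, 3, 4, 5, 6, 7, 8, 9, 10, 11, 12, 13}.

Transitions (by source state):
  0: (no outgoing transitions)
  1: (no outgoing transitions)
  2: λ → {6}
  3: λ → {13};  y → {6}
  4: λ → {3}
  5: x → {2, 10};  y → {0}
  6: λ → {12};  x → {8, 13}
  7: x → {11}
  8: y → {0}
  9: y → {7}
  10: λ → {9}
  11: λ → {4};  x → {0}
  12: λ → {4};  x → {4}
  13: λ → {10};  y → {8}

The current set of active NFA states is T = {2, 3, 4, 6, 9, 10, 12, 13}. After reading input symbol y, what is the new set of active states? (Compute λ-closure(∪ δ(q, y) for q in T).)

{3, 4, 6, 7, 8, 9, 10, 12, 13}

3 on y → {6}.
9 on y → {7}.
13 on y → {8}.
No y-transition from 2, 4, 6, 10, 12.
Union after reading y: {6, 7, 8}.
Now take the λ-closure:
From 6 via λ: add 12.
From 12 via λ: add 4.
From 4 via λ: add 3.
From 3 via λ: add 13.
From 13 via λ: add 10.
From 10 via λ: add 9.
No new states can be added; the closed set is {3, 4, 6, 7, 8, 9, 10, 12, 13}.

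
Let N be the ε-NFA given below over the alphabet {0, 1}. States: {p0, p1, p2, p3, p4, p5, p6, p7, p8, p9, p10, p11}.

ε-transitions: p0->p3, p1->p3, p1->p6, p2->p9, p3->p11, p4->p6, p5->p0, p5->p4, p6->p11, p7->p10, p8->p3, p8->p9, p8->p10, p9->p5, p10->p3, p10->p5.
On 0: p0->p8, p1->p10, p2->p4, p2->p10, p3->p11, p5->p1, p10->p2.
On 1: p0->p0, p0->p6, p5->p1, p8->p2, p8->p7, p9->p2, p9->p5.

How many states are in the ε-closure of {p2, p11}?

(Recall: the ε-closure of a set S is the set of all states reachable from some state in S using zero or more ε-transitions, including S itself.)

8

Start with {p2, p11}.
From p2 via ε: add p9.
From p9 via ε: add p5.
From p5 via ε: add p0, p4.
From p0 via ε: add p3.
From p4 via ε: add p6.
ε-closure = {p0, p2, p3, p4, p5, p6, p9, p11}, which has 8 states.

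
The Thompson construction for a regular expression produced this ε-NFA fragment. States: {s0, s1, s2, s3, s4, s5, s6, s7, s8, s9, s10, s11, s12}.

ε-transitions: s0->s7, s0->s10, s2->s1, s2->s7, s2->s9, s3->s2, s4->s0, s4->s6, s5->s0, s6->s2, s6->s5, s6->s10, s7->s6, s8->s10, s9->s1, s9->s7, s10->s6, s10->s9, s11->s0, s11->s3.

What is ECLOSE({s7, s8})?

Start with {s7, s8}.
From s7 via ε: add s6.
From s8 via ε: add s10.
From s6 via ε: add s2, s5.
From s10 via ε: add s9.
From s2 via ε: add s1.
From s5 via ε: add s0.
No new states can be added; the closed set is {s0, s1, s2, s5, s6, s7, s8, s9, s10}.

{s0, s1, s2, s5, s6, s7, s8, s9, s10}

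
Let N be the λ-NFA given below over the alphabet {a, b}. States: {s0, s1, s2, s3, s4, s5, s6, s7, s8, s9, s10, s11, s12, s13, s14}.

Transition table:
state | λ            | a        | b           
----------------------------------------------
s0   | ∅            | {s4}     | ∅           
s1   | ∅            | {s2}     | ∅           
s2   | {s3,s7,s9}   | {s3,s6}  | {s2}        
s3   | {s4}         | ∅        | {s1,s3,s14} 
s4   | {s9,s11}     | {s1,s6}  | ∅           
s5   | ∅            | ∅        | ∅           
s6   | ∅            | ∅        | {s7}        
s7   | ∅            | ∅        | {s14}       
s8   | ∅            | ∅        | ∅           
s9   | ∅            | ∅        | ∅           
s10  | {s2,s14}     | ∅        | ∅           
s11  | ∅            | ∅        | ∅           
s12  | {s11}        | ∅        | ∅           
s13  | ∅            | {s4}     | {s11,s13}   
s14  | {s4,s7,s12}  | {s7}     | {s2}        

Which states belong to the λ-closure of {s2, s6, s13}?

{s2, s3, s4, s6, s7, s9, s11, s13}

Start with {s2, s6, s13}.
From s2 via λ: add s3, s7, s9.
From s3 via λ: add s4.
From s4 via λ: add s11.
No new states can be added; the closed set is {s2, s3, s4, s6, s7, s9, s11, s13}.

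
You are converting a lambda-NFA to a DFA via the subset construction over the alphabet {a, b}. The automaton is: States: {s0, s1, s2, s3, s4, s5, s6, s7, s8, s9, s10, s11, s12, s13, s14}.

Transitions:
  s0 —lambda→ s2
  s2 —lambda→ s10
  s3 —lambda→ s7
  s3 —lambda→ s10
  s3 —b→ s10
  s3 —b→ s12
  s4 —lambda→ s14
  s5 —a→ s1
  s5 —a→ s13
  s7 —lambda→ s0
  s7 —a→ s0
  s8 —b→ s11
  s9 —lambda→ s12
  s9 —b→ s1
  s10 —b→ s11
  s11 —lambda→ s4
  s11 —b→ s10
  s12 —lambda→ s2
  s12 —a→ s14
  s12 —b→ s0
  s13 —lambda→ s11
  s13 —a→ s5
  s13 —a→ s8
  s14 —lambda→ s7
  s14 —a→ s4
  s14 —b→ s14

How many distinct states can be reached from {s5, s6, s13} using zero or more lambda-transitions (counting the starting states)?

Start with {s5, s6, s13}.
From s13 via lambda: add s11.
From s11 via lambda: add s4.
From s4 via lambda: add s14.
From s14 via lambda: add s7.
From s7 via lambda: add s0.
From s0 via lambda: add s2.
From s2 via lambda: add s10.
lambda-closure = {s0, s2, s4, s5, s6, s7, s10, s11, s13, s14}, which has 10 states.

10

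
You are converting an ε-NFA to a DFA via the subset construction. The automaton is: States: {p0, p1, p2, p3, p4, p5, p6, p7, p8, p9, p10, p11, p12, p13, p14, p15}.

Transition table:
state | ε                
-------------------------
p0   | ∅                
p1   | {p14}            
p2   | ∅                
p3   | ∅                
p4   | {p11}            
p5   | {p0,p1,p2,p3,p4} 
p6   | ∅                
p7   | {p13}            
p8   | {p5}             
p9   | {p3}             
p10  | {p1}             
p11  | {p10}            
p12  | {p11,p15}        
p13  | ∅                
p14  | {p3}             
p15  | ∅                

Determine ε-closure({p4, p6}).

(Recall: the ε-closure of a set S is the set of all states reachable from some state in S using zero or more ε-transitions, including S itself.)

{p1, p3, p4, p6, p10, p11, p14}

Start with {p4, p6}.
From p4 via ε: add p11.
From p11 via ε: add p10.
From p10 via ε: add p1.
From p1 via ε: add p14.
From p14 via ε: add p3.
No new states can be added; the closed set is {p1, p3, p4, p6, p10, p11, p14}.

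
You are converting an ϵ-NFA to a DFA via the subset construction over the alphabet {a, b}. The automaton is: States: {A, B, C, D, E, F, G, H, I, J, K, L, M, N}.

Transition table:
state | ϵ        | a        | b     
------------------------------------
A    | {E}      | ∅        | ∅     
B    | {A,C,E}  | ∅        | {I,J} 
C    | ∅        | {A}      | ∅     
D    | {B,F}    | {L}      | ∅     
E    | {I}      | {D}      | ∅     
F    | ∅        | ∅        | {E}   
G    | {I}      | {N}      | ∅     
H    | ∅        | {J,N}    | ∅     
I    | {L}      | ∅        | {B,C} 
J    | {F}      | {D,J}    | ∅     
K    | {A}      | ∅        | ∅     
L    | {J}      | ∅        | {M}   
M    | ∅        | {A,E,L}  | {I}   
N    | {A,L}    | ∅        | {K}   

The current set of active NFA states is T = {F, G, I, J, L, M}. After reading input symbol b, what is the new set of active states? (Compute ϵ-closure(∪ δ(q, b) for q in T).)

{A, B, C, E, F, I, J, L, M}

F on b → {E}.
I on b → {B, C}.
L on b → {M}.
M on b → {I}.
No b-transition from G, J.
Union after reading b: {B, C, E, I, M}.
Now take the ϵ-closure:
From B via ϵ: add A.
From I via ϵ: add L.
From L via ϵ: add J.
From J via ϵ: add F.
No new states can be added; the closed set is {A, B, C, E, F, I, J, L, M}.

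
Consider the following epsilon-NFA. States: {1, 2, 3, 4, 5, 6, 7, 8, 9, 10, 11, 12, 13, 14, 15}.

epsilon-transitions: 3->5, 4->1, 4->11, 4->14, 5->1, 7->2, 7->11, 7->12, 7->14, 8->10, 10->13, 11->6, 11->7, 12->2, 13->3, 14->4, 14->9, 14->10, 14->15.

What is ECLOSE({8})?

Start with {8}.
From 8 via epsilon: add 10.
From 10 via epsilon: add 13.
From 13 via epsilon: add 3.
From 3 via epsilon: add 5.
From 5 via epsilon: add 1.
No new states can be added; the closed set is {1, 3, 5, 8, 10, 13}.

{1, 3, 5, 8, 10, 13}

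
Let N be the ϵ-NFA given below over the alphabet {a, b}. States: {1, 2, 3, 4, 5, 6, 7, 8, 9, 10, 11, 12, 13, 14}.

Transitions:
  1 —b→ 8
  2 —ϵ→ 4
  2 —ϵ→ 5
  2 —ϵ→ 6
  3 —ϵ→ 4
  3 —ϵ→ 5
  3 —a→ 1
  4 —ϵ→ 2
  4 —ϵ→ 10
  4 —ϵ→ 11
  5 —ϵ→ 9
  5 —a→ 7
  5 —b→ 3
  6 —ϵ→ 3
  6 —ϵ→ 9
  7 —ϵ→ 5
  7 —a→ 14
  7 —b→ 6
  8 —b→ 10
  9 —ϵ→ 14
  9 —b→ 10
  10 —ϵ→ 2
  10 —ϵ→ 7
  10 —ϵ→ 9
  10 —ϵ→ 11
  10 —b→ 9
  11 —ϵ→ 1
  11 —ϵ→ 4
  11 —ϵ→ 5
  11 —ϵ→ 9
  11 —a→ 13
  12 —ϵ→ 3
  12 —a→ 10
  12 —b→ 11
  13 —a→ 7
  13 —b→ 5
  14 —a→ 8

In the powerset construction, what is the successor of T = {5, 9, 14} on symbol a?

5 on a → {7}.
14 on a → {8}.
No a-transition from 9.
Union after reading a: {7, 8}.
Now take the ϵ-closure:
From 7 via ϵ: add 5.
From 5 via ϵ: add 9.
From 9 via ϵ: add 14.
No new states can be added; the closed set is {5, 7, 8, 9, 14}.

{5, 7, 8, 9, 14}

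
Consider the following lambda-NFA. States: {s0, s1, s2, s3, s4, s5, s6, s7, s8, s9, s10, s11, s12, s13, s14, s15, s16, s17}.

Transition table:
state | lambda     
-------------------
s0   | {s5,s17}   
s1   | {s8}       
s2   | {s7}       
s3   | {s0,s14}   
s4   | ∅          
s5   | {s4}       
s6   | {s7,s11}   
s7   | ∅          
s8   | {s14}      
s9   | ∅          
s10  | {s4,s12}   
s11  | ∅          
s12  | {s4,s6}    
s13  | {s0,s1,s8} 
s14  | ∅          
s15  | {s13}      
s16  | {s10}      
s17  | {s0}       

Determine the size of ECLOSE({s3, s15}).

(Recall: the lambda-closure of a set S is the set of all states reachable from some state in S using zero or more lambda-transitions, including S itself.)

Start with {s3, s15}.
From s3 via lambda: add s0, s14.
From s15 via lambda: add s13.
From s0 via lambda: add s5, s17.
From s13 via lambda: add s1, s8.
From s5 via lambda: add s4.
lambda-closure = {s0, s1, s3, s4, s5, s8, s13, s14, s15, s17}, which has 10 states.

10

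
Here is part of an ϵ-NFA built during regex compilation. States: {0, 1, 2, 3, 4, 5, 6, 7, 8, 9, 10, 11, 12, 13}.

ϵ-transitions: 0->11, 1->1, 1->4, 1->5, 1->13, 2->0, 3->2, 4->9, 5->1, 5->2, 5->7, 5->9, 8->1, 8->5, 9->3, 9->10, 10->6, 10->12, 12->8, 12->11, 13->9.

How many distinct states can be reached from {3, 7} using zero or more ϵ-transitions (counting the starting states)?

5

Start with {3, 7}.
From 3 via ϵ: add 2.
From 2 via ϵ: add 0.
From 0 via ϵ: add 11.
ϵ-closure = {0, 2, 3, 7, 11}, which has 5 states.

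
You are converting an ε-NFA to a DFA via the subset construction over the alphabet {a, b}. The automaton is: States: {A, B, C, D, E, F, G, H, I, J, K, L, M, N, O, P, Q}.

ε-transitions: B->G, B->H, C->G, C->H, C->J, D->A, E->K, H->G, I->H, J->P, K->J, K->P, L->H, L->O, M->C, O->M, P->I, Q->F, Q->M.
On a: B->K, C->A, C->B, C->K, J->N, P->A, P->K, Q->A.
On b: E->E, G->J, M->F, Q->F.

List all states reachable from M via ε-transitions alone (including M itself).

{C, G, H, I, J, M, P}

Start with {M}.
From M via ε: add C.
From C via ε: add G, H, J.
From J via ε: add P.
From P via ε: add I.
No new states can be added; the closed set is {C, G, H, I, J, M, P}.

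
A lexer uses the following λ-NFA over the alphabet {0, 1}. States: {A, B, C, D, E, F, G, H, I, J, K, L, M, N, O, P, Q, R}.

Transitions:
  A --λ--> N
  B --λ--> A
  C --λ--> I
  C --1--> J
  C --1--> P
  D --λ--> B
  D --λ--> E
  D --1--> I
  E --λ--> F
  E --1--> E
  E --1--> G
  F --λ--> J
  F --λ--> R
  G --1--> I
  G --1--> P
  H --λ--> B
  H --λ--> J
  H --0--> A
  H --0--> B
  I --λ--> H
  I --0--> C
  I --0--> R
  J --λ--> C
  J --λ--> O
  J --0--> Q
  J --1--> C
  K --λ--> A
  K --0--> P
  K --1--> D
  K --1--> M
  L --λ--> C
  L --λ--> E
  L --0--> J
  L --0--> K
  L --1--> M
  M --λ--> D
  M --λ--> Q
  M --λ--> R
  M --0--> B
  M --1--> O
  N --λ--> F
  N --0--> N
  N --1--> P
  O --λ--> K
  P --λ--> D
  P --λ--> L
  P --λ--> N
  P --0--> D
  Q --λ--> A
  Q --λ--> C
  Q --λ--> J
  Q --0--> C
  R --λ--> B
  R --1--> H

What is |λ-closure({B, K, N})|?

11

Start with {B, K, N}.
From B via λ: add A.
From N via λ: add F.
From F via λ: add J, R.
From J via λ: add C, O.
From C via λ: add I.
From I via λ: add H.
λ-closure = {A, B, C, F, H, I, J, K, N, O, R}, which has 11 states.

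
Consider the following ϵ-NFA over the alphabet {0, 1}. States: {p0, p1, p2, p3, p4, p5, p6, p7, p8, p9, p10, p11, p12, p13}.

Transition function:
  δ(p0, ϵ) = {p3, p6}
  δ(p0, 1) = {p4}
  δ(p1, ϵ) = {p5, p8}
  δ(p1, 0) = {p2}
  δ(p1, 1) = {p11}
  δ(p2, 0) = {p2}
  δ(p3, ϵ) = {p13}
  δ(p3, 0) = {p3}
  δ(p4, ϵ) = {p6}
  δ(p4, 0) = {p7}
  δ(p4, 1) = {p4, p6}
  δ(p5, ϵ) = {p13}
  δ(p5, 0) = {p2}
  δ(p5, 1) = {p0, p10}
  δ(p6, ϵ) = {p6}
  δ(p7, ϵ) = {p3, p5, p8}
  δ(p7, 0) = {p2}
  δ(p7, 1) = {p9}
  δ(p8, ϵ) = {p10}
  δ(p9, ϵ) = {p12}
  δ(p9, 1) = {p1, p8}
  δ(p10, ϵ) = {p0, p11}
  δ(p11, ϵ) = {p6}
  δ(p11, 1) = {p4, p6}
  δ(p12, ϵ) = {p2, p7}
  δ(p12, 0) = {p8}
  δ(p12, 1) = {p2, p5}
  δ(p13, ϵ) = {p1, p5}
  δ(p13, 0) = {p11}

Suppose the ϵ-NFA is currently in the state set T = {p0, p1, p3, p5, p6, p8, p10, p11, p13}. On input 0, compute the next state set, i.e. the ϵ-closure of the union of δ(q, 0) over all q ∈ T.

{p0, p1, p2, p3, p5, p6, p8, p10, p11, p13}

p1 on 0 → {p2}.
p3 on 0 → {p3}.
p5 on 0 → {p2}.
p13 on 0 → {p11}.
No 0-transition from p0, p6, p8, p10, p11.
Union after reading 0: {p2, p3, p11}.
Now take the ϵ-closure:
From p3 via ϵ: add p13.
From p11 via ϵ: add p6.
From p13 via ϵ: add p1, p5.
From p1 via ϵ: add p8.
From p8 via ϵ: add p10.
From p10 via ϵ: add p0.
No new states can be added; the closed set is {p0, p1, p2, p3, p5, p6, p8, p10, p11, p13}.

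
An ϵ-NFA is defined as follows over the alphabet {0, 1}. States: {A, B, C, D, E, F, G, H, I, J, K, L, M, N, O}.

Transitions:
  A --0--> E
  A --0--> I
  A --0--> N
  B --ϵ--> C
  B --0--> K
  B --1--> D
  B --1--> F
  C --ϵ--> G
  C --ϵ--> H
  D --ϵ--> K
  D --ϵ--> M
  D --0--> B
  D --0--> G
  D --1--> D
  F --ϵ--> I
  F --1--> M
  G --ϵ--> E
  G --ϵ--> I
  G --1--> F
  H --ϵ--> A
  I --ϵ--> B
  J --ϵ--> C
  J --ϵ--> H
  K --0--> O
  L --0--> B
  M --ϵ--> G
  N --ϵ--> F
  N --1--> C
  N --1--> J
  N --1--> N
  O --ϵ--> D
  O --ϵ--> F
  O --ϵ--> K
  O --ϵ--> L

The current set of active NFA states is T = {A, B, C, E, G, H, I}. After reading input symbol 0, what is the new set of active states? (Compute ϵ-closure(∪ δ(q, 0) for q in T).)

A on 0 → {E, I, N}.
B on 0 → {K}.
No 0-transition from C, E, G, H, I.
Union after reading 0: {E, I, K, N}.
Now take the ϵ-closure:
From I via ϵ: add B.
From N via ϵ: add F.
From B via ϵ: add C.
From C via ϵ: add G, H.
From H via ϵ: add A.
No new states can be added; the closed set is {A, B, C, E, F, G, H, I, K, N}.

{A, B, C, E, F, G, H, I, K, N}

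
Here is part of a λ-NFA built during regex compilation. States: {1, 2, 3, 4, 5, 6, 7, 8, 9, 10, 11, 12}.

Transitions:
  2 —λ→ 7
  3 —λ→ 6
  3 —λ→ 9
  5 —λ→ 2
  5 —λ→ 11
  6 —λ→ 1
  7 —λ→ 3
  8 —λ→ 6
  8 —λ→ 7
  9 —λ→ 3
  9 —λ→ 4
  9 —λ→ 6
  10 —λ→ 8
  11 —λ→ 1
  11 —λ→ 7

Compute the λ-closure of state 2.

{1, 2, 3, 4, 6, 7, 9}

Start with {2}.
From 2 via λ: add 7.
From 7 via λ: add 3.
From 3 via λ: add 6, 9.
From 6 via λ: add 1.
From 9 via λ: add 4.
No new states can be added; the closed set is {1, 2, 3, 4, 6, 7, 9}.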